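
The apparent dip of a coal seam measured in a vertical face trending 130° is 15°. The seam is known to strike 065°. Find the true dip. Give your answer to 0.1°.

16.5°

The section is 65° from the strike.
tan(true dip) = tan 15° / sin 65° = 0.2956
true dip = arctan 0.2956 = 16.47°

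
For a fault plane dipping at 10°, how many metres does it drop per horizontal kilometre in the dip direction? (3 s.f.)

176 m

drop per km = 1000 × tan 10° = 1000 × 0.1763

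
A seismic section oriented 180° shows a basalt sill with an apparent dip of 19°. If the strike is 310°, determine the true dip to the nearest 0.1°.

β = acute angle between strike 310° and section 180° = 50°.
tan(true dip) = tan 19° / sin 50° = 0.4495
true dip = arctan 0.4495 = 24.20°

24.2°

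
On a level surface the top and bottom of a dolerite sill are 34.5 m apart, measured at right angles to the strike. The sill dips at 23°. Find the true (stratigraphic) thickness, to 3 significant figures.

True thickness t = w · sin(dip) = 34.5 × sin 23°
t = 34.5 × 0.3907 = 13.480 m

13.5 m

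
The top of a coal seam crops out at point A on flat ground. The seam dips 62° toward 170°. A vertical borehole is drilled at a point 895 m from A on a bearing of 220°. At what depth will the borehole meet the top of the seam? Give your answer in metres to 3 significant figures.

The hole lies 50° from the dip direction, so the down-dip offset is 895 × cos 50° = 575.29 m.
Depth = down-dip offset × tan(dip) = 575.29 × tan 62° = 575.29 × 1.8807
Depth = 1081.97 m

1080 m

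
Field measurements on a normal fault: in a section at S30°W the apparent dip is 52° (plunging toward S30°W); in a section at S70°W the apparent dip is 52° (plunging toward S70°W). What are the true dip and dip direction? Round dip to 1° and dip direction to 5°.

Represent each trace as a vector plunging at its apparent dip toward its trend (east-north-up frame): v₁ = (-0.308, -0.533, -0.788), v₂ = (-0.579, -0.211, -0.788).
The plane normal is n = v₁ × v₂ ∝ (-0.254, -0.213, 0.244).
True dip = arccos(n_z / |n|) = arccos(0.5918) = 53.7°.
The horizontal component of n points toward azimuth atan2(n_x, n_y) = 230°, the dip direction.

true dip 54°, dip direction 230°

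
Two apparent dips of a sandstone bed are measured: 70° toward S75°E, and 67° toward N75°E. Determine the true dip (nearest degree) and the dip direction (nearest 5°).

Represent each trace as a vector plunging at its apparent dip toward its trend (east-north-up frame): v₁ = (0.330, -0.089, -0.940), v₂ = (0.377, 0.101, -0.921).
Cross product v₁ × v₂ gives the pole to the plane: n ∝ (0.177, -0.051, 0.067).
Dip δ = arctan(|n_h|/n_z) = arctan(0.184/0.067) = 70.0°.
The horizontal component of n points toward azimuth atan2(n_x, n_y) = 106°, the dip direction.

true dip 70°, dip direction 105°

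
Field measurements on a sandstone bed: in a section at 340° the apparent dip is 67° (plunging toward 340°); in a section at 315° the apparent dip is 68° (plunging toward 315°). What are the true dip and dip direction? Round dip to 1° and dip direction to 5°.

Represent each trace as a vector plunging at its apparent dip toward its trend (east-north-up frame): v₁ = (-0.134, 0.367, -0.921), v₂ = (-0.265, 0.265, -0.927).
The plane normal is n = v₁ × v₂ ∝ (-0.097, 0.120, 0.062).
tan δ = √(n_x²+n_y²)/n_z = 0.154/0.062, so δ = 68.1°.
The horizontal component of n points toward azimuth atan2(n_x, n_y) = 321°, the dip direction.

true dip 68°, dip direction 320°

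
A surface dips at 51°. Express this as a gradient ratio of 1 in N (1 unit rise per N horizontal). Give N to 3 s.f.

1 : N means tan θ = 1/N, so N = 1/tan 51° = 1/1.2349

1 in 0.810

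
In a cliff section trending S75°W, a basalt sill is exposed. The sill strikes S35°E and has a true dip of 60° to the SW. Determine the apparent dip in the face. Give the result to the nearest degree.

The strike is S35°E and the section trends S75°W; the acute angle between them is β = 70°.
tan(apparent dip) = tan 60° · sin 70° = 1.6276
apparent dip = arctan 1.6276 = 58.43°

58°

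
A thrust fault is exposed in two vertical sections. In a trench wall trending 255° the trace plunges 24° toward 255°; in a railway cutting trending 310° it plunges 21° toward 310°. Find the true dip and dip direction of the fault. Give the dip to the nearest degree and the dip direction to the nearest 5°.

The two traces are lines in the plane: v₁ = (sin 255°·cos 24°, cos 255°·cos 24°, −sin 24°), v₂ = (sin 310°·cos 21°, cos 310°·cos 21°, −sin 21°).
n = v₁ × v₂ = (-0.329, 0.025, 0.699) (taken with n_z > 0).
True dip = arccos(n_z / |n|) = arccos(0.9043) = 25.3°.
Dip direction = azimuth of (n_x, n_y) = atan2(-0.329, 0.025) = 274°.

true dip 25°, dip direction 275°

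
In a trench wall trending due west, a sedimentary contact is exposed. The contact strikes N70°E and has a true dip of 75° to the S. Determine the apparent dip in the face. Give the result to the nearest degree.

52°

The strike is N70°E and the section trends due west; the acute angle between them is β = 20°.
tan(apparent dip) = tan 75° · sin 20° = 1.2764
apparent dip = arctan 1.2764 = 51.92°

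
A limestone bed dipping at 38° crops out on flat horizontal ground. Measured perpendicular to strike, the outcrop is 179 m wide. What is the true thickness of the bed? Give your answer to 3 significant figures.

True thickness t = w · sin(dip) = 179 × sin 38°
t = 179 × 0.6157 = 110.203 m

110 m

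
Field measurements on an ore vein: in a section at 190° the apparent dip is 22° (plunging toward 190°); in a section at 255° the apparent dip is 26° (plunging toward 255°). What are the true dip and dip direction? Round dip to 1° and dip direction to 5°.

true dip 28°, dip direction 230°

Represent each trace as a vector plunging at its apparent dip toward its trend (east-north-up frame): v₁ = (-0.161, -0.913, -0.375), v₂ = (-0.868, -0.233, -0.438).
Cross product v₁ × v₂ gives the pole to the plane: n ∝ (-0.313, -0.255, 0.755).
tan δ = √(n_x²+n_y²)/n_z = 0.404/0.755, so δ = 28.1°.
Dip direction = azimuth of (n_x, n_y) = atan2(-0.313, -0.255) = 231°.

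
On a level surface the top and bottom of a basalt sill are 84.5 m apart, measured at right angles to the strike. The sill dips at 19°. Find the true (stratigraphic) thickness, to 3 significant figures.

27.5 m

True thickness t = w · sin(dip) = 84.5 × sin 19°
t = 84.5 × 0.3256 = 27.511 m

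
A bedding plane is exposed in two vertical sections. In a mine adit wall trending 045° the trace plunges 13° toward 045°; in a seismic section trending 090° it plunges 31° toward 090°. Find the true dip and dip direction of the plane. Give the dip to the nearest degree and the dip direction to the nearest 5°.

true dip 33°, dip direction 115°

The two traces are lines in the plane: v₁ = (sin 45°·cos 13°, cos 45°·cos 13°, −sin 13°), v₂ = (sin 90°·cos 31°, cos 90°·cos 31°, −sin 31°).
Cross product v₁ × v₂ gives the pole to the plane: n ∝ (0.355, -0.162, 0.591).
Dip δ = arctan(|n_h|/n_z) = arctan(0.390/0.591) = 33.4°.
Dip direction = azimuth of (n_x, n_y) = atan2(0.355, -0.162) = 115°.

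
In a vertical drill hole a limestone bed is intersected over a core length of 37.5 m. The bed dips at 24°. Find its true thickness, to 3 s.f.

34.3 m

True thickness t = h · cos(dip) = 37.5 × cos 24°
t = 37.5 × 0.9135 = 34.258 m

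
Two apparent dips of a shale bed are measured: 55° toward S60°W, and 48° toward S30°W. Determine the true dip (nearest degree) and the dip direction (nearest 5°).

Each apparent-dip line lies in the plane. As unit vectors (x east, y north, z up), v₁ plunges 55°→S60°W and v₂ plunges 48°→S30°W.
n = v₁ × v₂ = (-0.262, -0.095, 0.192) (taken with n_z > 0).
True dip = arccos(n_z / |n|) = arccos(0.5677) = 55.4°.
Dip direction = atan2(-0.262, -0.095) = 250° (azimuth of n's horizontal projection).

true dip 55°, dip direction 250°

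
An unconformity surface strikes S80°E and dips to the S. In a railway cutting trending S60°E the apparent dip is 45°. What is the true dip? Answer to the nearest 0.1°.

71.1°

The section is 20° from the strike.
tan(true dip) = tan 45° / sin 20° = 2.9238
δ = arctan(2.9238) = 71.12°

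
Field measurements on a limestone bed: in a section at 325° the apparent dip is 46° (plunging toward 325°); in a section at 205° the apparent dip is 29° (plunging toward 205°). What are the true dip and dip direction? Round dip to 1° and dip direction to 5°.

The two traces are lines in the plane: v₁ = (sin 325°·cos 46°, cos 325°·cos 46°, −sin 46°), v₂ = (sin 205°·cos 29°, cos 205°·cos 29°, −sin 29°).
Cross product v₁ × v₂ gives the pole to the plane: n ∝ (-0.846, 0.073, 0.526).
tan δ = √(n_x²+n_y²)/n_z = 0.849/0.526, so δ = 58.2°.
The horizontal component of n points toward azimuth atan2(n_x, n_y) = 275°, the dip direction.

true dip 58°, dip direction 275°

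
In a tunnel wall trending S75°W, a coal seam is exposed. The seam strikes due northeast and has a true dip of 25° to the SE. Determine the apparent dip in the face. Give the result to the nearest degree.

Angle between strike (due northeast) and section (S75°W): β = 30°.
tan α = tan 25° × sin 30° = 0.4663 × 0.5000 = 0.2332
α = arctan(0.2332) = 13.12°

13°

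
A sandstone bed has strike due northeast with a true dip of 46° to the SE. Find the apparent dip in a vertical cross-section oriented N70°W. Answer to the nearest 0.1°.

Angle between strike (due northeast) and section (N70°W): β = 65°.
tan(apparent dip) = tan 46° · sin 65° = 0.9385
α = arctan(0.9385) = 43.18°

43.2°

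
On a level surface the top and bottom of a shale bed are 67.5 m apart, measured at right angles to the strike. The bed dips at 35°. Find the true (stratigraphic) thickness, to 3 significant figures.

True thickness t = w · sin(dip) = 67.5 × sin 35°
t = 67.5 × 0.5736 = 38.716 m

38.7 m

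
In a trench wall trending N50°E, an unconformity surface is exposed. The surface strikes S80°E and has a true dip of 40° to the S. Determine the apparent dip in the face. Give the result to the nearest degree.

Angle between strike (S80°E) and section (N50°E): β = 50°.
tan α = tan 40° × sin 50° = 0.8391 × 0.7660 = 0.6428
α = arctan(0.6428) = 32.73°

33°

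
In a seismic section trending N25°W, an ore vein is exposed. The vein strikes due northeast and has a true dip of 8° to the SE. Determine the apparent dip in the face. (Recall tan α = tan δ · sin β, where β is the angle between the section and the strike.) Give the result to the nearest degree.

Angle between strike (due northeast) and section (N25°W): β = 70°.
tan(apparent dip) = tan 8° · sin 70° = 0.1321
α = arctan(0.1321) = 7.52°

8°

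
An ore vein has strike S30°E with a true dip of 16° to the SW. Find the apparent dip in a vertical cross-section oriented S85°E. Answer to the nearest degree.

The section lies 55° from the strike.
tan α = tan 16° × sin 55° = 0.2867 × 0.8192 = 0.2349
apparent dip = arctan 0.2349 = 13.22°

13°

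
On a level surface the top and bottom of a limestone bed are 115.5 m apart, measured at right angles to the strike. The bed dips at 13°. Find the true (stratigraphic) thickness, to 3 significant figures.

26.0 m

True thickness t = w · sin(dip) = 115.5 × sin 13°
t = 115.5 × 0.2250 = 25.982 m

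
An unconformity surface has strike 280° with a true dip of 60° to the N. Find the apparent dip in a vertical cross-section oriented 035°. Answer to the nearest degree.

58°

The section lies 65° from the strike.
tan α = tan 60° × sin 65° = 1.7321 × 0.9063 = 1.5698
α = arctan(1.5698) = 57.50°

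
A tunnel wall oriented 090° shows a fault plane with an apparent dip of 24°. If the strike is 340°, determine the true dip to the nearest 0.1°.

25.4°

β = acute angle between strike 340° and section 090° = 70°.
tan(true dip) = tan 24° / sin 70° = 0.4738
δ = arctan(0.4738) = 25.35°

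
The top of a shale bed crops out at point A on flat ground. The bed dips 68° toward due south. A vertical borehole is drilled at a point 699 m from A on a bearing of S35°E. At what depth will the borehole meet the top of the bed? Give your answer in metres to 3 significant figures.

1420 m

The hole lies 35° from the dip direction, so the down-dip offset is 699 × cos 35° = 572.59 m.
Depth = down-dip offset × tan(dip) = 572.59 × tan 68° = 572.59 × 2.4751
Depth = 1417.20 m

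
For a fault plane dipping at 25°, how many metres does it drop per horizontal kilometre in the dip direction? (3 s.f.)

drop per km = 1000 × tan 25° = 1000 × 0.4663

466 m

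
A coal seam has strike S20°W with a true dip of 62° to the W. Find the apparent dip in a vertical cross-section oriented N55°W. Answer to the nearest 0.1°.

Angle between strike (S20°W) and section (N55°W): β = 75°.
tan α = tan 62° × sin 75° = 1.8807 × 0.9659 = 1.8166
apparent dip = arctan 1.8166 = 61.17°

61.2°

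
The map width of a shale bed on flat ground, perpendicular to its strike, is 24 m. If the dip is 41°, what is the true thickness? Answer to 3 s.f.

True thickness t = w · sin(dip) = 24 × sin 41°
t = 24 × 0.6561 = 15.745 m

15.7 m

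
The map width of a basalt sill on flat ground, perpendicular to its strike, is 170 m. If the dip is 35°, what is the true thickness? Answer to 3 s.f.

97.5 m

True thickness t = w · sin(dip) = 170 × sin 35°
t = 170 × 0.5736 = 97.508 m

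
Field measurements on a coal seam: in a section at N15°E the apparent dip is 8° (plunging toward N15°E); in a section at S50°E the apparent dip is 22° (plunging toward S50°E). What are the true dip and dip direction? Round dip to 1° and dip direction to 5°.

true dip 28°, dip direction 090°

The two traces are lines in the plane: v₁ = (sin 15°·cos 8°, cos 15°·cos 8°, −sin 8°), v₂ = (sin 130°·cos 22°, cos 130°·cos 22°, −sin 22°).
The plane normal is n = v₁ × v₂ ∝ (0.441, 0.003, 0.832).
True dip = arccos(n_z / |n|) = arccos(0.8835) = 27.9°.
Dip direction = azimuth of (n_x, n_y) = atan2(0.441, 0.003) = 90°.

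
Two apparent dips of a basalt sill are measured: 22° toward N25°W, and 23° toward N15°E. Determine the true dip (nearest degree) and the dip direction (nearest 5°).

The two traces are lines in the plane: v₁ = (sin 335°·cos 22°, cos 335°·cos 22°, −sin 22°), v₂ = (sin 15°·cos 23°, cos 15°·cos 23°, −sin 23°).
The plane normal is n = v₁ × v₂ ∝ (-0.005, 0.242, 0.549).
Dip δ = arctan(|n_h|/n_z) = arctan(0.242/0.549) = 23.8°.
The horizontal component of n points toward azimuth atan2(n_x, n_y) = 359°, the dip direction.

true dip 24°, dip direction 000°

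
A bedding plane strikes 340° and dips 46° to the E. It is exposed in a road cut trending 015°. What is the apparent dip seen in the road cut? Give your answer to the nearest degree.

The section lies 35° from the strike.
tan α = tan 46° × sin 35° = 1.0355 × 0.5736 = 0.5940
α = arctan(0.5940) = 30.71°

31°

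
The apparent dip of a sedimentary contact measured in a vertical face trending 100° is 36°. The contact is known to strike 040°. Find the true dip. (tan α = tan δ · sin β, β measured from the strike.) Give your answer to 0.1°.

40.0°

The section is 60° from the strike.
tan(true dip) = tan 36° / sin 60° = 0.8389
true dip = arctan 0.8389 = 39.99°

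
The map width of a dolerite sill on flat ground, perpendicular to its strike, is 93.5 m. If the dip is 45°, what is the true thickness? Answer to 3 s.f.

True thickness t = w · sin(dip) = 93.5 × sin 45°
t = 93.5 × 0.7071 = 66.114 m

66.1 m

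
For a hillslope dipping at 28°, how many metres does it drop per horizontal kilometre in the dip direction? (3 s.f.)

drop per km = 1000 × tan 28° = 1000 × 0.5317

532 m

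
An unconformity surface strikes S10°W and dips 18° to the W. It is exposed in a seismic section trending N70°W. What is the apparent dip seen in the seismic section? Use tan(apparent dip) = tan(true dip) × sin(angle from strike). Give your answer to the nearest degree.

18°

The strike is S10°W and the section trends N70°W; the acute angle between them is β = 80°.
tan(apparent dip) = tan 18° · sin 80° = 0.3200
apparent dip = arctan 0.3200 = 17.74°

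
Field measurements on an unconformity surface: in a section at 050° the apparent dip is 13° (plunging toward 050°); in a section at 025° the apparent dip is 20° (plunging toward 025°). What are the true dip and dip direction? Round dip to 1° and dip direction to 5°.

true dip 23°, dip direction 350°

Represent each trace as a vector plunging at its apparent dip toward its trend (east-north-up frame): v₁ = (0.746, 0.626, -0.225), v₂ = (0.397, 0.852, -0.342).
The plane normal is n = v₁ × v₂ ∝ (-0.023, 0.166, 0.387).
tan δ = √(n_x²+n_y²)/n_z = 0.167/0.387, so δ = 23.4°.
The horizontal component of n points toward azimuth atan2(n_x, n_y) = 352°, the dip direction.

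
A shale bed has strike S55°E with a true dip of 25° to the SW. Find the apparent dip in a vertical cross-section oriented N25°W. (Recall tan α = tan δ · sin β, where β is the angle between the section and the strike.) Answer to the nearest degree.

Angle between strike (S55°E) and section (N25°W): β = 30°.
tan α = tan 25° × sin 30° = 0.4663 × 0.5000 = 0.2332
α = arctan(0.2332) = 13.12°

13°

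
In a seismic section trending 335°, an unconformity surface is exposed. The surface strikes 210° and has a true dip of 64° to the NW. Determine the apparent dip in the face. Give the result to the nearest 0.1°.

59.2°

Angle between strike (210°) and section (335°): β = 55°.
tan α = tan 64° × sin 55° = 2.0503 × 0.8192 = 1.6795
apparent dip = arctan 1.6795 = 59.23°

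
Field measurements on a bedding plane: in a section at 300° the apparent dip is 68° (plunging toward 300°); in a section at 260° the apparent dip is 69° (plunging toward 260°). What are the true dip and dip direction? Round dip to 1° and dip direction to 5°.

Represent each trace as a vector plunging at its apparent dip toward its trend (east-north-up frame): v₁ = (-0.324, 0.187, -0.927), v₂ = (-0.353, -0.062, -0.934).
The plane normal is n = v₁ × v₂ ∝ (-0.233, 0.024, 0.086).
tan δ = √(n_x²+n_y²)/n_z = 0.234/0.086, so δ = 69.7°.
Dip direction = atan2(-0.233, 0.024) = 276° (azimuth of n's horizontal projection).

true dip 70°, dip direction 275°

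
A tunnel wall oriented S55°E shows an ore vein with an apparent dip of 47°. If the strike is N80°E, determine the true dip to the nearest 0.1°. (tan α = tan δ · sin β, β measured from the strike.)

The section is 45° from the strike.
tan δ = tan α / sin β = tan 47° / sin 45° = 1.0724 / 0.7071 = 1.5166
δ = arctan(1.5166) = 56.60°

56.6°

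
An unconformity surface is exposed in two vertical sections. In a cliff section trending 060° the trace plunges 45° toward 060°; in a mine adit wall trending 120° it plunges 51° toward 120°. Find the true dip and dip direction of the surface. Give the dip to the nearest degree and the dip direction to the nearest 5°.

The two traces are lines in the plane: v₁ = (sin 60°·cos 45°, cos 60°·cos 45°, −sin 45°), v₂ = (sin 120°·cos 51°, cos 120°·cos 51°, −sin 51°).
The plane normal is n = v₁ × v₂ ∝ (0.497, -0.091, 0.385).
tan δ = √(n_x²+n_y²)/n_z = 0.505/0.385, so δ = 52.7°.
Dip direction = azimuth of (n_x, n_y) = atan2(0.497, -0.091) = 100°.

true dip 53°, dip direction 100°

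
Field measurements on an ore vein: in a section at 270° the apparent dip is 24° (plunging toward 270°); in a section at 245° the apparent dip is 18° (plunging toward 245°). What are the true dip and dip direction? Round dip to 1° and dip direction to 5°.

true dip 26°, dip direction 295°

Each apparent-dip line lies in the plane. As unit vectors (x east, y north, z up), v₁ plunges 24°→270° and v₂ plunges 18°→245°.
Cross product v₁ × v₂ gives the pole to the plane: n ∝ (-0.163, 0.068, 0.367).
tan δ = √(n_x²+n_y²)/n_z = 0.177/0.367, so δ = 25.8°.
Dip direction = atan2(-0.163, 0.068) = 293° (azimuth of n's horizontal projection).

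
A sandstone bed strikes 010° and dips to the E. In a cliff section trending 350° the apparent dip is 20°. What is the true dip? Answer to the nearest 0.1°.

The section is 20° from the strike.
tan(true dip) = tan 20° / sin 20° = 1.0642
δ = arctan(1.0642) = 46.78°

46.8°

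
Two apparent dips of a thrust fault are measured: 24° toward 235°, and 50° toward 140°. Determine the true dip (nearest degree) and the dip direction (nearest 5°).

Represent each trace as a vector plunging at its apparent dip toward its trend (east-north-up frame): v₁ = (-0.748, -0.524, -0.407), v₂ = (0.413, -0.492, -0.766).
n = v₁ × v₂ = (0.201, -0.741, 0.585) (taken with n_z > 0).
tan δ = √(n_x²+n_y²)/n_z = 0.768/0.585, so δ = 52.7°.
The horizontal component of n points toward azimuth atan2(n_x, n_y) = 165°, the dip direction.

true dip 53°, dip direction 165°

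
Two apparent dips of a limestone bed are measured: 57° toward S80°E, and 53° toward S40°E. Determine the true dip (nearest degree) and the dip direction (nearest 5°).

true dip 57°, dip direction 110°

Each apparent-dip line lies in the plane. As unit vectors (x east, y north, z up), v₁ plunges 57°→S80°E and v₂ plunges 53°→S40°E.
The plane normal is n = v₁ × v₂ ∝ (0.311, -0.104, 0.211).
True dip = arccos(n_z / |n|) = arccos(0.5404) = 57.3°.
Dip direction = atan2(0.311, -0.104) = 108° (azimuth of n's horizontal projection).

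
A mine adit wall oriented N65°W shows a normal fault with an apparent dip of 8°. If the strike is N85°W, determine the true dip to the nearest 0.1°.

22.3°

β = acute angle between strike N85°W and section N65°W = 20°.
tan δ = tan α / sin β = tan 8° / sin 20° = 0.1405 / 0.3420 = 0.4109
true dip = arctan 0.4109 = 22.34°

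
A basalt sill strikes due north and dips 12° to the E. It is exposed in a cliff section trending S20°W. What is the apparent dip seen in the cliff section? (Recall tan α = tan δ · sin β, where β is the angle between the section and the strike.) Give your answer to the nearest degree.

The section lies 20° from the strike.
tan(apparent dip) = tan 12° · sin 20° = 0.0727
α = arctan(0.0727) = 4.16°

4°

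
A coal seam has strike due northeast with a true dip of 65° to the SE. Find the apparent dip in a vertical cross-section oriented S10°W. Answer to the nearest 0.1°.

The strike is due northeast and the section trends S10°W; the acute angle between them is β = 35°.
tan α = tan 65° × sin 35° = 2.1445 × 0.5736 = 1.2300
apparent dip = arctan 1.2300 = 50.89°

50.9°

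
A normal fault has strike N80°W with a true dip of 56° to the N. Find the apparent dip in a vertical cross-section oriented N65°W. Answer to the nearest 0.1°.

The section lies 15° from the strike.
tan(apparent dip) = tan 56° · sin 15° = 0.3837
α = arctan(0.3837) = 20.99°

21.0°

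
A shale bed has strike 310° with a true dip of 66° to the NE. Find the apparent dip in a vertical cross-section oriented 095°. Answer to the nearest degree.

The strike is 310° and the section trends 095°; the acute angle between them is β = 35°.
tan(apparent dip) = tan 66° · sin 35° = 1.2883
α = arctan(1.2883) = 52.18°

52°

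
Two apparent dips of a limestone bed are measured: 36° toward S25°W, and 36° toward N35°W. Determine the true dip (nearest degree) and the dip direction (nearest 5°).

Represent each trace as a vector plunging at its apparent dip toward its trend (east-north-up frame): v₁ = (-0.342, -0.733, -0.588), v₂ = (-0.464, 0.663, -0.588).
The plane normal is n = v₁ × v₂ ∝ (-0.821, -0.072, 0.567).
True dip = arccos(n_z / |n|) = arccos(0.5669) = 55.5°.
Dip direction = atan2(-0.821, -0.072) = 265° (azimuth of n's horizontal projection).

true dip 55°, dip direction 265°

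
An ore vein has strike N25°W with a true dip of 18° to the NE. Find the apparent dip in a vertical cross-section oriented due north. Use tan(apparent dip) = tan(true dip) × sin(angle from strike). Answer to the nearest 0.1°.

7.8°

The section lies 25° from the strike.
tan(apparent dip) = tan 18° · sin 25° = 0.1373
apparent dip = arctan 0.1373 = 7.82°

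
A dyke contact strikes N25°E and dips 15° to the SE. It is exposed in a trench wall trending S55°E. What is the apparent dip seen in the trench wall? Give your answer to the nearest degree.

15°

The strike is N25°E and the section trends S55°E; the acute angle between them is β = 80°.
tan(apparent dip) = tan 15° · sin 80° = 0.2639
α = arctan(0.2639) = 14.78°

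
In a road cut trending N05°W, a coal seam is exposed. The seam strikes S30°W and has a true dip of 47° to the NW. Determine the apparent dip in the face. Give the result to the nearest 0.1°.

31.6°

The strike is S30°W and the section trends N05°W; the acute angle between them is β = 35°.
tan(apparent dip) = tan 47° · sin 35° = 0.6151
apparent dip = arctan 0.6151 = 31.60°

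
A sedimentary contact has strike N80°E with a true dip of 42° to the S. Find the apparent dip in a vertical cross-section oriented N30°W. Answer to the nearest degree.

The strike is N80°E and the section trends N30°W; the acute angle between them is β = 70°.
tan α = tan 42° × sin 70° = 0.9004 × 0.9397 = 0.8461
apparent dip = arctan 0.8461 = 40.23°

40°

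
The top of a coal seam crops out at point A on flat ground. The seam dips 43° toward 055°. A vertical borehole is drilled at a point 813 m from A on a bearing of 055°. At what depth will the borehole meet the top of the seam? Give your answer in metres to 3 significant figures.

758 m

The hole is directly down-dip from the outcrop, so the down-dip offset is 813 m.
Depth = down-dip offset × tan(dip) = 813.00 × tan 43° = 813.00 × 0.9325
Depth = 758.13 m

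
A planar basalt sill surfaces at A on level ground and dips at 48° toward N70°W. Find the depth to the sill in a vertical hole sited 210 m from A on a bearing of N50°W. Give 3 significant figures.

The hole lies 20° from the dip direction, so the down-dip offset is 210 × cos 20° = 197.34 m.
Depth = down-dip offset × tan(dip) = 197.34 × tan 48° = 197.34 × 1.1106
Depth = 219.16 m

219 m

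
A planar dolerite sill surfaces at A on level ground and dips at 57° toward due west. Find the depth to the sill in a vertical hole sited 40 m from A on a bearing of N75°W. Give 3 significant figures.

59.5 m

The hole lies 15° from the dip direction, so the down-dip offset is 40 × cos 15° = 38.64 m.
Depth = down-dip offset × tan(dip) = 38.64 × tan 57° = 38.64 × 1.5399
Depth = 59.50 m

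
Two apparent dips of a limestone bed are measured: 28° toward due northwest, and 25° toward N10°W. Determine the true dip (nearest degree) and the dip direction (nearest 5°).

true dip 28°, dip direction 320°

Each apparent-dip line lies in the plane. As unit vectors (x east, y north, z up), v₁ plunges 28°→due northwest and v₂ plunges 25°→N10°W.
Cross product v₁ × v₂ gives the pole to the plane: n ∝ (-0.155, 0.190, 0.459).
Dip δ = arctan(|n_h|/n_z) = arctan(0.245/0.459) = 28.1°.
Dip direction = azimuth of (n_x, n_y) = atan2(-0.155, 0.190) = 321°.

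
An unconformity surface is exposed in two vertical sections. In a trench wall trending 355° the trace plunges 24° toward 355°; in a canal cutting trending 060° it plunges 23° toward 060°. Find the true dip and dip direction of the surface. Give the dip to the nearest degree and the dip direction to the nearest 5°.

true dip 27°, dip direction 025°

Represent each trace as a vector plunging at its apparent dip toward its trend (east-north-up frame): v₁ = (-0.080, 0.910, -0.407), v₂ = (0.797, 0.460, -0.391).
Cross product v₁ × v₂ gives the pole to the plane: n ∝ (0.168, 0.355, 0.762).
tan δ = √(n_x²+n_y²)/n_z = 0.393/0.762, so δ = 27.3°.
The horizontal component of n points toward azimuth atan2(n_x, n_y) = 25°, the dip direction.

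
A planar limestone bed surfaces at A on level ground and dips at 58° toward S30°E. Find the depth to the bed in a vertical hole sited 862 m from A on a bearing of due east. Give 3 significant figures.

The hole lies 60° from the dip direction, so the down-dip offset is 862 × cos 60° = 431.00 m.
Depth = down-dip offset × tan(dip) = 431.00 × tan 58° = 431.00 × 1.6003
Depth = 689.74 m

690 m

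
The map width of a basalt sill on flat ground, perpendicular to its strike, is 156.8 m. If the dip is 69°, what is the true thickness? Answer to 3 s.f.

146 m

True thickness t = w · sin(dip) = 156.8 × sin 69°
t = 156.8 × 0.9336 = 146.385 m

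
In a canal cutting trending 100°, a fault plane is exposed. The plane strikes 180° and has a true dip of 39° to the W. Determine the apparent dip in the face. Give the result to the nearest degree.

39°

Angle between strike (180°) and section (100°): β = 80°.
tan α = tan 39° × sin 80° = 0.8098 × 0.9848 = 0.7975
apparent dip = arctan 0.7975 = 38.57°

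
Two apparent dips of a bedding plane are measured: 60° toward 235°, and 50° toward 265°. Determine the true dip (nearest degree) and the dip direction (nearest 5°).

true dip 61°, dip direction 215°

Each apparent-dip line lies in the plane. As unit vectors (x east, y north, z up), v₁ plunges 60°→235° and v₂ plunges 50°→265°.
The plane normal is n = v₁ × v₂ ∝ (-0.171, -0.241, 0.161).
Dip δ = arctan(|n_h|/n_z) = arctan(0.295/0.161) = 61.5°.
The horizontal component of n points toward azimuth atan2(n_x, n_y) = 215°, the dip direction.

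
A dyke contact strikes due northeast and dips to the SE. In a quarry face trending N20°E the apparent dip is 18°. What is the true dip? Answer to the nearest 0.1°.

The section is 25° from the strike.
tan δ = tan α / sin β = tan 18° / sin 25° = 0.3249 / 0.4226 = 0.7688
δ = arctan(0.7688) = 37.55°

37.6°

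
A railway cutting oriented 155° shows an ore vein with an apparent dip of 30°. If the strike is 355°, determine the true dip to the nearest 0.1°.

59.4°

β = acute angle between strike 355° and section 155° = 20°.
tan(true dip) = tan 30° / sin 20° = 1.6881
true dip = arctan 1.6881 = 59.36°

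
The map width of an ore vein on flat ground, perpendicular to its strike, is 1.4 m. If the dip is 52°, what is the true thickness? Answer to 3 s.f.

1.10 m

True thickness t = w · sin(dip) = 1.4 × sin 52°
t = 1.4 × 0.7880 = 1.103 m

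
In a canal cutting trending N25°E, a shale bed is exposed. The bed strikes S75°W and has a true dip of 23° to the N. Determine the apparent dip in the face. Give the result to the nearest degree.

The section lies 50° from the strike.
tan(apparent dip) = tan 23° · sin 50° = 0.3252
apparent dip = arctan 0.3252 = 18.01°

18°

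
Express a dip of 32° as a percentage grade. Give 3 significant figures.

62.5%

grade % = 100 × tan 32° = 100 × 0.6249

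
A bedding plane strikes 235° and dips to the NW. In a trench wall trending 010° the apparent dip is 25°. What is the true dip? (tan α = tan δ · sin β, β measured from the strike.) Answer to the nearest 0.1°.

33.4°

β = acute angle between strike 235° and section 010° = 45°.
tan(true dip) = tan 25° / sin 45° = 0.6595
true dip = arctan 0.6595 = 33.40°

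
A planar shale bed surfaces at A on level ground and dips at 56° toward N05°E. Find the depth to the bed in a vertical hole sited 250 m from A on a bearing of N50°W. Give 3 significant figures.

213 m

The hole lies 55° from the dip direction, so the down-dip offset is 250 × cos 55° = 143.39 m.
Depth = down-dip offset × tan(dip) = 143.39 × tan 56° = 143.39 × 1.4826
Depth = 212.59 m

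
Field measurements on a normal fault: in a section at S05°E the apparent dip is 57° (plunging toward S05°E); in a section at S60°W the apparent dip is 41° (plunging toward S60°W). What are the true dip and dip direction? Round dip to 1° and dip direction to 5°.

Each apparent-dip line lies in the plane. As unit vectors (x east, y north, z up), v₁ plunges 57°→S05°E and v₂ plunges 41°→S60°W.
n = v₁ × v₂ = (-0.039, -0.579, 0.373) (taken with n_z > 0).
tan δ = √(n_x²+n_y²)/n_z = 0.581/0.373, so δ = 57.3°.
The horizontal component of n points toward azimuth atan2(n_x, n_y) = 184°, the dip direction.

true dip 57°, dip direction 185°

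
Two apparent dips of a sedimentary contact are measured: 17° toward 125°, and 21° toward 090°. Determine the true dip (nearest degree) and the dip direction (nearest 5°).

true dip 21°, dip direction 090°

The two traces are lines in the plane: v₁ = (sin 125°·cos 17°, cos 125°·cos 17°, −sin 17°), v₂ = (sin 90°·cos 21°, cos 90°·cos 21°, −sin 21°).
The plane normal is n = v₁ × v₂ ∝ (0.197, 0.008, 0.512).
tan δ = √(n_x²+n_y²)/n_z = 0.197/0.512, so δ = 21.0°.
Dip direction = azimuth of (n_x, n_y) = atan2(0.197, 0.008) = 88°.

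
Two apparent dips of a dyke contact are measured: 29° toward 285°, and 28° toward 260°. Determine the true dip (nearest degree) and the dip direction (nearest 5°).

The two traces are lines in the plane: v₁ = (sin 285°·cos 29°, cos 285°·cos 29°, −sin 29°), v₂ = (sin 260°·cos 28°, cos 260°·cos 28°, −sin 28°).
The plane normal is n = v₁ × v₂ ∝ (-0.181, 0.025, 0.326).
tan δ = √(n_x²+n_y²)/n_z = 0.182/0.326, so δ = 29.2°.
Dip direction = atan2(-0.181, 0.025) = 278° (azimuth of n's horizontal projection).

true dip 29°, dip direction 280°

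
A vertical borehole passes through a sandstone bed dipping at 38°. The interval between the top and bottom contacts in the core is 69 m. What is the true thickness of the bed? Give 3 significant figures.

54.4 m

True thickness t = h · cos(dip) = 69 × cos 38°
t = 69 × 0.7880 = 54.373 m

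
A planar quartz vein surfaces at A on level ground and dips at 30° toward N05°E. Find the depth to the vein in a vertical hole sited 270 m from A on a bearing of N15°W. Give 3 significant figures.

146 m

The hole lies 20° from the dip direction, so the down-dip offset is 270 × cos 20° = 253.72 m.
Depth = down-dip offset × tan(dip) = 253.72 × tan 30° = 253.72 × 0.5774
Depth = 146.48 m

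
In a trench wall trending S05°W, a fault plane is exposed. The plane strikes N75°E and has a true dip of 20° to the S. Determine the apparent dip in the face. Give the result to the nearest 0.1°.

18.9°

Angle between strike (N75°E) and section (S05°W): β = 70°.
tan α = tan 20° × sin 70° = 0.3640 × 0.9397 = 0.3420
apparent dip = arctan 0.3420 = 18.88°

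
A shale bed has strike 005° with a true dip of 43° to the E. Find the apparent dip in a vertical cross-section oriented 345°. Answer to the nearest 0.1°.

17.7°

The section lies 20° from the strike.
tan α = tan 43° × sin 20° = 0.9325 × 0.3420 = 0.3189
α = arctan(0.3189) = 17.69°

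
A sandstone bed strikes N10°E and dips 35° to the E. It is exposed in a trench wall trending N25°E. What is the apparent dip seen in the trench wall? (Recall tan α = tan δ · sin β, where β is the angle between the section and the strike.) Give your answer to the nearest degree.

10°

The section lies 15° from the strike.
tan(apparent dip) = tan 35° · sin 15° = 0.1812
α = arctan(0.1812) = 10.27°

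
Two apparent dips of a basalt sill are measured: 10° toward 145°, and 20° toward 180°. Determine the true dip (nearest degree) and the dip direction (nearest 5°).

true dip 23°, dip direction 210°

Each apparent-dip line lies in the plane. As unit vectors (x east, y north, z up), v₁ plunges 10°→145° and v₂ plunges 20°→180°.
n = v₁ × v₂ = (-0.113, -0.193, 0.531) (taken with n_z > 0).
Dip δ = arctan(|n_h|/n_z) = arctan(0.224/0.531) = 22.9°.
Dip direction = azimuth of (n_x, n_y) = atan2(-0.113, -0.193) = 210°.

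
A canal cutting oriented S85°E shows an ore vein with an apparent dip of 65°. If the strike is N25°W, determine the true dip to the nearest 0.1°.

68.0°

The section is 60° from the strike.
tan(true dip) = tan 65° / sin 60° = 2.4763
true dip = arctan 2.4763 = 68.01°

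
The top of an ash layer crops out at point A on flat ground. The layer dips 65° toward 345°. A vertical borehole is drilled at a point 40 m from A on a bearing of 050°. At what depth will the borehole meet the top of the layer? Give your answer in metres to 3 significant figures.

36.3 m

The hole lies 65° from the dip direction, so the down-dip offset is 40 × cos 65° = 16.90 m.
Depth = down-dip offset × tan(dip) = 16.90 × tan 65° = 16.90 × 2.1445
Depth = 36.25 m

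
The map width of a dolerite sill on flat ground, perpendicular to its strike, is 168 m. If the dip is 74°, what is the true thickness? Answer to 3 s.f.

True thickness t = w · sin(dip) = 168 × sin 74°
t = 168 × 0.9613 = 161.492 m

161 m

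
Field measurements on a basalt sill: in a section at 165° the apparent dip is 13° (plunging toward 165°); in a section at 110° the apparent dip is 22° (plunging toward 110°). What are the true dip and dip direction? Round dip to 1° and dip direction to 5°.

true dip 22°, dip direction 110°

Each apparent-dip line lies in the plane. As unit vectors (x east, y north, z up), v₁ plunges 13°→165° and v₂ plunges 22°→110°.
n = v₁ × v₂ = (0.281, -0.102, 0.740) (taken with n_z > 0).
True dip = arccos(n_z / |n|) = arccos(0.9272) = 22.0°.
Dip direction = atan2(0.281, -0.102) = 110° (azimuth of n's horizontal projection).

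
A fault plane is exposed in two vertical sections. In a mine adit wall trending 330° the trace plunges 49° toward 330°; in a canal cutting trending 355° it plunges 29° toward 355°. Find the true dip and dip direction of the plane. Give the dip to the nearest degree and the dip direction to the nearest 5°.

true dip 58°, dip direction 285°

The two traces are lines in the plane: v₁ = (sin 330°·cos 49°, cos 330°·cos 49°, −sin 49°), v₂ = (sin 355°·cos 29°, cos 355°·cos 29°, −sin 29°).
Cross product v₁ × v₂ gives the pole to the plane: n ∝ (-0.382, 0.102, 0.242).
tan δ = √(n_x²+n_y²)/n_z = 0.395/0.242, so δ = 58.5°.
Dip direction = azimuth of (n_x, n_y) = atan2(-0.382, 0.102) = 285°.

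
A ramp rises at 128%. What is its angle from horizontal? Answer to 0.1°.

tan θ = 128/100 = 1.2800
θ = arctan(1.2800) = 52.00°

52.0°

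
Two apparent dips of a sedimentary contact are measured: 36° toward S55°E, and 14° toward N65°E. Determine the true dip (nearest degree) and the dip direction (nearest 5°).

Represent each trace as a vector plunging at its apparent dip toward its trend (east-north-up frame): v₁ = (0.663, -0.464, -0.588), v₂ = (0.879, 0.410, -0.242).
n = v₁ × v₂ = (0.353, -0.357, 0.680) (taken with n_z > 0).
tan δ = √(n_x²+n_y²)/n_z = 0.502/0.680, so δ = 36.4°.
Dip direction = azimuth of (n_x, n_y) = atan2(0.353, -0.357) = 135°.

true dip 36°, dip direction 135°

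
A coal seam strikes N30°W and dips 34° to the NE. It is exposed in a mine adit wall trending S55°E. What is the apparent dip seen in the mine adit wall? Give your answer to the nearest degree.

16°

The section lies 25° from the strike.
tan α = tan 34° × sin 25° = 0.6745 × 0.4226 = 0.2851
apparent dip = arctan 0.2851 = 15.91°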